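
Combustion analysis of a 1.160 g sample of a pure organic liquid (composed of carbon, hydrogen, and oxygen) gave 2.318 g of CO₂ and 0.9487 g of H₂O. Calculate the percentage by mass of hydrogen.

9.15%

mol C = 2.318 g CO₂ ÷ 44.009 g/mol = 0.052671 mol
mol H = 2 × 0.9487 g H₂O ÷ 18.015 g/mol = 0.10532 mol
mass O = 1.160 − (0.63263 + 0.10617) = 0.42120 g → mol O = 0.42120 ÷ 15.999 = 0.026327 mol
mass % H = 0.10617 g ÷ 1.160 g × 100%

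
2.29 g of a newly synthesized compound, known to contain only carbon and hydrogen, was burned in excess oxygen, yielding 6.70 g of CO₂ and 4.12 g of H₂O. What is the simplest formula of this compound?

CH3

mol C = 6.70 g CO₂ ÷ 44.009 g/mol = 0.1522 mol
mol H = 2 × 4.12 g H₂O ÷ 18.015 g/mol = 0.4574 mol
Divide by the smallest (0.1522 mol): C 1.000, H 3.004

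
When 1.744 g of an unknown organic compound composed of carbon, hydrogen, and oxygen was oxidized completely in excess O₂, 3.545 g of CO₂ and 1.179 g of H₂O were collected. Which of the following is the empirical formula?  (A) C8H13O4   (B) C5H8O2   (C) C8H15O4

(A) C8H13O4

mol C = 3.545 g CO₂ ÷ 44.009 g/mol = 0.080552 mol
mol H = 2 × 1.179 g H₂O ÷ 18.015 g/mol = 0.13089 mol
mass O = 1.744 − (0.96751 + 0.13194) = 0.64456 g → mol O = 0.64456 ÷ 15.999 = 0.040287 mol
Divide by the smallest (0.040287 mol): C 1.999, H 3.249, O 1.000
Multiplying each by 4 gives whole numbers: C 8.00, H 13.00, O 4.00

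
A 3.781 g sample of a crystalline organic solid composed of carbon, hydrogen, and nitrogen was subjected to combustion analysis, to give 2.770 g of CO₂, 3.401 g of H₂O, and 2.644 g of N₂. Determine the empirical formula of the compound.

CH6N3

mol C = 2.770 g CO₂ ÷ 44.009 g/mol = 0.062942 mol
mol H = 2 × 3.401 g H₂O ÷ 18.015 g/mol = 0.37757 mol
mol N = 2 × 2.644 g N₂ ÷ 28.014 g/mol = 0.18876 mol
Divide by the smallest (0.062942 mol): C 1.000, H 5.999, N 2.999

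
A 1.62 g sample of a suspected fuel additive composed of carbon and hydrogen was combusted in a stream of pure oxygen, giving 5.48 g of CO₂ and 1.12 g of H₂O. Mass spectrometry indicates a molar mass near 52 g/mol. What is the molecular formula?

C4H4

mol C = 5.48 g CO₂ ÷ 44.009 g/mol = 0.1245 mol
mol H = 2 × 1.12 g H₂O ÷ 18.015 g/mol = 0.1243 mol
Divide by the smallest (0.1243 mol): C 1.001, H 1.000
Empirical formula: CH
Empirical-formula mass = 13.02 g/mol; 52 ÷ 13.02 ≈ 4, so the molecular formula is C4H4.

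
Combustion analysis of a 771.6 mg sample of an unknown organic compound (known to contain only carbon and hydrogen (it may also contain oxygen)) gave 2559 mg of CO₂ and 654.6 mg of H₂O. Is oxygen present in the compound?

no

mol C = 2.559 g CO₂ ÷ 44.009 g/mol = 0.058147 mol
mol H = 2 × 0.6546 g H₂O ÷ 18.015 g/mol = 0.072673 mol
C and H together account for 0.77166 g — essentially the entire 0.7716 g sample — so the compound contains no oxygen.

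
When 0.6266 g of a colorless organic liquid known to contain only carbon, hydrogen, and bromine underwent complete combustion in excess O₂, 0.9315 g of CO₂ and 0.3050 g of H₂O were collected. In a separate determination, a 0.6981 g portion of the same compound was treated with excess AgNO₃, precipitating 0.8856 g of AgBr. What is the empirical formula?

mol C = 0.9315 g CO₂ ÷ 44.009 g/mol = 0.021166 mol
mol H = 2 × 0.3050 g H₂O ÷ 18.015 g/mol = 0.033861 mol
From the AgBr data: mol Br per gram of compound = (0.8856 ÷ 187.772) ÷ 0.6981 = 0.0067560 mol/g, so in the 0.6266 g combustion sample mol Br = 0.0042333 mol
Divide by the smallest (0.0042333 mol): C 5.000, H 7.999, Br 1.000

C5H8Br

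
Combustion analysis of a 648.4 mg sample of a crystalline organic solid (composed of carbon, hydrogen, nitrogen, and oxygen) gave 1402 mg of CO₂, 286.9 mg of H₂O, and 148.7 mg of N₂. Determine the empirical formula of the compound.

mol C = 1.402 g CO₂ ÷ 44.009 g/mol = 0.031857 mol
mol H = 2 × 0.2869 g H₂O ÷ 18.015 g/mol = 0.031851 mol
mol N = 2 × 0.1487 g N₂ ÷ 28.014 g/mol = 0.010616 mol
mass O = 0.6484 − (0.38264 + 0.032106 + 0.14870) = 0.084958 g → mol O = 0.084958 ÷ 15.999 = 0.0053102 mol
Divide by the smallest (0.0053102 mol): C 5.999, H 5.998, N 1.999, O 1.000

C6H6N2O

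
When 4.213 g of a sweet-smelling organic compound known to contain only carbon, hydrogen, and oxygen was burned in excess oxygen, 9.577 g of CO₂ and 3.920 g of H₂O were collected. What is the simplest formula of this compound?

mol C = 9.577 g CO₂ ÷ 44.009 g/mol = 0.21761 mol
mol H = 2 × 3.920 g H₂O ÷ 18.015 g/mol = 0.43519 mol
mass O = 4.213 − (2.6138 + 0.43867) = 1.1606 g → mol O = 1.1606 ÷ 15.999 = 0.072539 mol
Divide by the smallest (0.072539 mol): C 3.000, H 5.999, O 1.000

C3H6O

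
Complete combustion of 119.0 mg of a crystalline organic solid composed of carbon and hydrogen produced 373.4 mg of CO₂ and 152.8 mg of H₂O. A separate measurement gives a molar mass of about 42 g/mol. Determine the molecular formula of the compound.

mol C = 0.3734 g CO₂ ÷ 44.009 g/mol = 0.0084846 mol
mol H = 2 × 0.1528 g H₂O ÷ 18.015 g/mol = 0.016964 mol
Divide by the smallest (0.0084846 mol): C 1.000, H 1.999
Empirical formula: CH2
Empirical-formula mass = 14.03 g/mol; 42 ÷ 14.03 ≈ 3, so the molecular formula is C3H6.

C3H6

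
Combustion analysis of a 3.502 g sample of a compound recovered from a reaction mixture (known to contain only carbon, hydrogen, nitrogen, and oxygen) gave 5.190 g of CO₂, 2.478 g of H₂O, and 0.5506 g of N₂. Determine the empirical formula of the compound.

mol C = 5.190 g CO₂ ÷ 44.009 g/mol = 0.11793 mol
mol H = 2 × 2.478 g H₂O ÷ 18.015 g/mol = 0.27510 mol
mol N = 2 × 0.5506 g N₂ ÷ 28.014 g/mol = 0.039309 mol
mass O = 3.502 − (1.4165 + 0.27730 + 0.55060) = 1.2576 g → mol O = 1.2576 ÷ 15.999 = 0.078607 mol
Divide by the smallest (0.039309 mol): C 3.000, H 6.999, N 1.000, O 2.000

C3H7NO2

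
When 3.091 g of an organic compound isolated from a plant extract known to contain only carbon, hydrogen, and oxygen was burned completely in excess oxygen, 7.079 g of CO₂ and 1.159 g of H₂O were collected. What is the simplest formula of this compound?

C5H4O2

mol C = 7.079 g CO₂ ÷ 44.009 g/mol = 0.16085 mol
mol H = 2 × 1.159 g H₂O ÷ 18.015 g/mol = 0.12867 mol
mass O = 3.091 − (1.9320 + 0.12970) = 1.0293 g → mol O = 1.0293 ÷ 15.999 = 0.064335 mol
Divide by the smallest (0.064335 mol): C 2.500, H 2.000, O 1.000
Multiplying each by 2 gives whole numbers: C 5.00, H 4.00, O 2.00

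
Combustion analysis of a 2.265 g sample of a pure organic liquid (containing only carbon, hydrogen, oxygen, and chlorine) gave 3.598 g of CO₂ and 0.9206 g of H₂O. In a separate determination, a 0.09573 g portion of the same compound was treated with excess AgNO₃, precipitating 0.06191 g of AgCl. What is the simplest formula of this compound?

C8H10ClO5

mol C = 3.598 g CO₂ ÷ 44.009 g/mol = 0.081756 mol
mol H = 2 × 0.9206 g H₂O ÷ 18.015 g/mol = 0.10220 mol
From the AgCl data: mol Cl per gram of compound = (0.06191 ÷ 143.318) ÷ 0.09573 = 0.0045124 mol/g, so in the 2.265 g combustion sample mol Cl = 0.010221 mol
mass O = 2.265 − (0.98197 + 0.10302 + 0.36232) = 0.81768 g → mol O = 0.81768 ÷ 15.999 = 0.051108 mol
Divide by the smallest (0.010221 mol): C 7.999, H 10.000, Cl 1.000, O 5.000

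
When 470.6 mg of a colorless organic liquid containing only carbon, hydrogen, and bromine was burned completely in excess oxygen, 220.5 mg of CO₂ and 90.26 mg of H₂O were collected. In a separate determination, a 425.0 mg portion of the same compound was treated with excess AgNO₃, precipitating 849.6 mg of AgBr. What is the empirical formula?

CH2Br

mol C = 0.2205 g CO₂ ÷ 44.009 g/mol = 0.0050103 mol
mol H = 2 × 0.09026 g H₂O ÷ 18.015 g/mol = 0.010021 mol
From the AgBr data: mol Br per gram of compound = (0.8496 ÷ 187.772) ÷ 0.4250 = 0.010646 mol/g, so in the 0.4706 g combustion sample mol Br = 0.0050101 mol
Divide by the smallest (0.0050101 mol): C 1.000, H 2.000, Br 1.000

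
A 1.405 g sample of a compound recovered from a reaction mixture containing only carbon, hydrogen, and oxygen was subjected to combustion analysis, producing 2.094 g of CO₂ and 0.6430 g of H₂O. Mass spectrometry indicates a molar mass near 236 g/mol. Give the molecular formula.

C8H12O8

mol C = 2.094 g CO₂ ÷ 44.009 g/mol = 0.047581 mol
mol H = 2 × 0.6430 g H₂O ÷ 18.015 g/mol = 0.071385 mol
mass O = 1.405 − (0.57150 + 0.071956) = 0.76155 g → mol O = 0.76155 ÷ 15.999 = 0.047600 mol
Divide by the smallest (0.047581 mol): C 1.000, H 1.500, O 1.000
Multiplying each by 2 gives whole numbers: C 2.00, H 3.00, O 2.00
Empirical formula: C2H3O2
Empirical-formula mass = 59.04 g/mol; 236 ÷ 59.04 ≈ 4, so the molecular formula is C8H12O8.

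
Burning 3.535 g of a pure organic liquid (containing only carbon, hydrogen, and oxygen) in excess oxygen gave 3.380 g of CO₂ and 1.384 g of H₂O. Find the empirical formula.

CH2O2

mol C = 3.380 g CO₂ ÷ 44.009 g/mol = 0.076802 mol
mol H = 2 × 1.384 g H₂O ÷ 18.015 g/mol = 0.15365 mol
mass O = 3.535 − (0.92247 + 0.15488) = 2.4576 g → mol O = 2.4576 ÷ 15.999 = 0.15361 mol
Divide by the smallest (0.076802 mol): C 1.000, H 2.001, O 2.000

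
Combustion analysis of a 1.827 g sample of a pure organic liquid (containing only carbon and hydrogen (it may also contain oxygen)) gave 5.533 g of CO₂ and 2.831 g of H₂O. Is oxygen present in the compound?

no

mol C = 5.533 g CO₂ ÷ 44.009 g/mol = 0.12572 mol
mol H = 2 × 2.831 g H₂O ÷ 18.015 g/mol = 0.31429 mol
C and H together account for 1.8269 g — essentially the entire 1.827 g sample — so the compound contains no oxygen.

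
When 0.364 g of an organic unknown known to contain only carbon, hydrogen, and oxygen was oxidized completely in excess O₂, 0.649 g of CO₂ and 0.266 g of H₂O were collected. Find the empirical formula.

mol C = 0.649 g CO₂ ÷ 44.009 g/mol = 0.01475 mol
mol H = 2 × 0.266 g H₂O ÷ 18.015 g/mol = 0.02953 mol
mass O = 0.364 − (0.1771 + 0.02977) = 0.1571 g → mol O = 0.1571 ÷ 15.999 = 0.009820 mol
Divide by the smallest (0.009820 mol): C 1.502, H 3.007, O 1.000
Multiplying each by 2 gives whole numbers: C 3.00, H 6.01, O 2.00

C3H6O2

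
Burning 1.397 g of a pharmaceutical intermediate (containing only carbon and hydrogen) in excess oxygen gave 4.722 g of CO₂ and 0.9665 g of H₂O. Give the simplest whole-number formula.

CH

mol C = 4.722 g CO₂ ÷ 44.009 g/mol = 0.10730 mol
mol H = 2 × 0.9665 g H₂O ÷ 18.015 g/mol = 0.10730 mol
Divide by the smallest (0.10730 mol): C 1.000, H 1.000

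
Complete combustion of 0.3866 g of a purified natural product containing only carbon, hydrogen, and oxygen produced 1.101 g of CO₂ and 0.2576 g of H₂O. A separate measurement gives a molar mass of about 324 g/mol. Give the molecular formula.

C21H24O3

mol C = 1.101 g CO₂ ÷ 44.009 g/mol = 0.025018 mol
mol H = 2 × 0.2576 g H₂O ÷ 18.015 g/mol = 0.028598 mol
mass O = 0.3866 − (0.30049 + 0.028827) = 0.057286 g → mol O = 0.057286 ÷ 15.999 = 0.0035806 mol
Divide by the smallest (0.0035806 mol): C 6.987, H 7.987, O 1.000
Empirical formula: C7H8O
Empirical-formula mass = 108.14 g/mol; 324 ÷ 108.14 ≈ 3, so the molecular formula is C21H24O3.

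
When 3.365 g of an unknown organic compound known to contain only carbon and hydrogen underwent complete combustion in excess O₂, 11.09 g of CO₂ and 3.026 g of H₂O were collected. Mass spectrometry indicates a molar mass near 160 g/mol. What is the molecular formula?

C12H16

mol C = 11.09 g CO₂ ÷ 44.009 g/mol = 0.25199 mol
mol H = 2 × 3.026 g H₂O ÷ 18.015 g/mol = 0.33594 mol
Divide by the smallest (0.25199 mol): C 1.000, H 1.333
Multiplying each by 3 gives whole numbers: C 3.00, H 4.00
Empirical formula: C3H4
Empirical-formula mass = 40.06 g/mol; 160 ÷ 40.06 ≈ 4, so the molecular formula is C12H16.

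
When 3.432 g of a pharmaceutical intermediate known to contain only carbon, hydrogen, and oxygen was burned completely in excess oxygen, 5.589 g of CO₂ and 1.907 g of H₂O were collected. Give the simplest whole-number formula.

mol C = 5.589 g CO₂ ÷ 44.009 g/mol = 0.12700 mol
mol H = 2 × 1.907 g H₂O ÷ 18.015 g/mol = 0.21171 mol
mass O = 3.432 − (1.5254 + 0.21341) = 1.6932 g → mol O = 1.6932 ÷ 15.999 = 0.10583 mol
Divide by the smallest (0.10583 mol): C 1.200, H 2.000, O 1.000
Multiplying each by 5 gives whole numbers: C 6.00, H 10.00, O 5.00

C6H10O5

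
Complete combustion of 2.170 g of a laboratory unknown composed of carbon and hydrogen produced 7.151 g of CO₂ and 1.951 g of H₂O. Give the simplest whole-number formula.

C3H4

mol C = 7.151 g CO₂ ÷ 44.009 g/mol = 0.16249 mol
mol H = 2 × 1.951 g H₂O ÷ 18.015 g/mol = 0.21660 mol
Divide by the smallest (0.16249 mol): C 1.000, H 1.333
Multiplying each by 3 gives whole numbers: C 3.00, H 4.00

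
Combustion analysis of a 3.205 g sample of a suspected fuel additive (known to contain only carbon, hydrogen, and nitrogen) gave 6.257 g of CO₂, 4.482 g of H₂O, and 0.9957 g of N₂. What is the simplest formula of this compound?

mol C = 6.257 g CO₂ ÷ 44.009 g/mol = 0.14218 mol
mol H = 2 × 4.482 g H₂O ÷ 18.015 g/mol = 0.49759 mol
mol N = 2 × 0.9957 g N₂ ÷ 28.014 g/mol = 0.071086 mol
Divide by the smallest (0.071086 mol): C 2.000, H 7.000, N 1.000

C2H7N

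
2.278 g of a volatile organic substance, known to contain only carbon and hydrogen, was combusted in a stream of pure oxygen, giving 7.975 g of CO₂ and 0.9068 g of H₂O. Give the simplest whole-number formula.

mol C = 7.975 g CO₂ ÷ 44.009 g/mol = 0.18121 mol
mol H = 2 × 0.9068 g H₂O ÷ 18.015 g/mol = 0.10067 mol
Divide by the smallest (0.10067 mol): C 1.800, H 1.000
Multiplying each by 5 gives whole numbers: C 9.00, H 5.00

C9H5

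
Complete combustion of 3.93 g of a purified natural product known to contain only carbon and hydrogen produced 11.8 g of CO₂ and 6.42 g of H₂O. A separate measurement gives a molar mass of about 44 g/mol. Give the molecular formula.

C3H8

mol C = 11.8 g CO₂ ÷ 44.009 g/mol = 0.2681 mol
mol H = 2 × 6.42 g H₂O ÷ 18.015 g/mol = 0.7127 mol
Divide by the smallest (0.2681 mol): C 1.000, H 2.658
Multiplying each by 3 gives whole numbers: C 3.00, H 7.97
Empirical formula: C3H8
Empirical-formula mass = 44.10 g/mol; 44 ÷ 44.10 ≈ 1, so the molecular formula is C3H8.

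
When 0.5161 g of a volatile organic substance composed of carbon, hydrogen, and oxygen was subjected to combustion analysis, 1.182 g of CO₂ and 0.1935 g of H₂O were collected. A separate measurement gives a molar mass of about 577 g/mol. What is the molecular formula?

C30H24O12

mol C = 1.182 g CO₂ ÷ 44.009 g/mol = 0.026858 mol
mol H = 2 × 0.1935 g H₂O ÷ 18.015 g/mol = 0.021482 mol
mass O = 0.5161 − (0.32259 + 0.021654) = 0.17185 g → mol O = 0.17185 ÷ 15.999 = 0.010741 mol
Divide by the smallest (0.010741 mol): C 2.500, H 2.000, O 1.000
Multiplying each by 2 gives whole numbers: C 5.00, H 4.00, O 2.00
Empirical formula: C5H4O2
Empirical-formula mass = 96.08 g/mol; 577 ÷ 96.08 ≈ 6, so the molecular formula is C30H24O12.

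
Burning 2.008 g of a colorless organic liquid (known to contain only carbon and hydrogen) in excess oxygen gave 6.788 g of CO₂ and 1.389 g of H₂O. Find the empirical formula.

mol C = 6.788 g CO₂ ÷ 44.009 g/mol = 0.15424 mol
mol H = 2 × 1.389 g H₂O ÷ 18.015 g/mol = 0.15420 mol
Divide by the smallest (0.15420 mol): C 1.000, H 1.000

CH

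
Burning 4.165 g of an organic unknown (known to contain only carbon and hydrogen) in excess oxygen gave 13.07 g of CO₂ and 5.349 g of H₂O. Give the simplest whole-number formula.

mol C = 13.07 g CO₂ ÷ 44.009 g/mol = 0.29698 mol
mol H = 2 × 5.349 g H₂O ÷ 18.015 g/mol = 0.59384 mol
Divide by the smallest (0.29698 mol): C 1.000, H 2.000

CH2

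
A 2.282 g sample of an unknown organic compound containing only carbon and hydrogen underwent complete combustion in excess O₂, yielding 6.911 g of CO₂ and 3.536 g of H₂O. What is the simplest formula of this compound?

C2H5

mol C = 6.911 g CO₂ ÷ 44.009 g/mol = 0.15704 mol
mol H = 2 × 3.536 g H₂O ÷ 18.015 g/mol = 0.39256 mol
Divide by the smallest (0.15704 mol): C 1.000, H 2.500
Multiplying each by 2 gives whole numbers: C 2.00, H 5.00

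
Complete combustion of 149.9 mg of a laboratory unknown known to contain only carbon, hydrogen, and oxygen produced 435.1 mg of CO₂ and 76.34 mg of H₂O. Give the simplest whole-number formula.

C7H6O

mol C = 0.4351 g CO₂ ÷ 44.009 g/mol = 0.0098866 mol
mol H = 2 × 0.07634 g H₂O ÷ 18.015 g/mol = 0.0084752 mol
mass O = 0.1499 − (0.11875 + 0.0085430) = 0.022609 g → mol O = 0.022609 ÷ 15.999 = 0.0014131 mol
Divide by the smallest (0.0014131 mol): C 6.996, H 5.997, O 1.000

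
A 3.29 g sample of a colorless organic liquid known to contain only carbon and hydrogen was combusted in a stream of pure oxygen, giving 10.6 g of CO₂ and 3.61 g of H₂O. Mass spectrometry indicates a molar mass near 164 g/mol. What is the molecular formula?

mol C = 10.6 g CO₂ ÷ 44.009 g/mol = 0.2409 mol
mol H = 2 × 3.61 g H₂O ÷ 18.015 g/mol = 0.4008 mol
Divide by the smallest (0.2409 mol): C 1.000, H 1.664
Multiplying each by 3 gives whole numbers: C 3.00, H 4.99
Empirical formula: C3H5
Empirical-formula mass = 41.07 g/mol; 164 ÷ 41.07 ≈ 4, so the molecular formula is C12H20.

C12H20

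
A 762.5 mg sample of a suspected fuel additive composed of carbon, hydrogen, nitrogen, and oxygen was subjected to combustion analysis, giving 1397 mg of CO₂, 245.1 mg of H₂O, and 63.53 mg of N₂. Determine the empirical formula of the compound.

mol C = 1.397 g CO₂ ÷ 44.009 g/mol = 0.031744 mol
mol H = 2 × 0.2451 g H₂O ÷ 18.015 g/mol = 0.027211 mol
mol N = 2 × 0.06353 g N₂ ÷ 28.014 g/mol = 0.0045356 mol
mass O = 0.7625 − (0.38127 + 0.027428 + 0.063530) = 0.29027 g → mol O = 0.29027 ÷ 15.999 = 0.018143 mol
Divide by the smallest (0.0045356 mol): C 6.999, H 5.999, N 1.000, O 4.000

C7H6NO4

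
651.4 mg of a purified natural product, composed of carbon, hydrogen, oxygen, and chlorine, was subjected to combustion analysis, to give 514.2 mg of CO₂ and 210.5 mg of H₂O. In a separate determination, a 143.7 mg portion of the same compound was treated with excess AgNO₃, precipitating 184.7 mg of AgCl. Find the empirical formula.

C2H4ClO3

mol C = 0.5142 g CO₂ ÷ 44.009 g/mol = 0.011684 mol
mol H = 2 × 0.2105 g H₂O ÷ 18.015 g/mol = 0.023369 mol
From the AgCl data: mol Cl per gram of compound = (0.1847 ÷ 143.318) ÷ 0.1437 = 0.0089683 mol/g, so in the 0.6514 g combustion sample mol Cl = 0.0058419 mol
mass O = 0.6514 − (0.14034 + 0.023556 + 0.20710) = 0.28041 g → mol O = 0.28041 ÷ 15.999 = 0.017527 mol
Divide by the smallest (0.0058419 mol): C 2.000, H 4.000, Cl 1.000, O 3.000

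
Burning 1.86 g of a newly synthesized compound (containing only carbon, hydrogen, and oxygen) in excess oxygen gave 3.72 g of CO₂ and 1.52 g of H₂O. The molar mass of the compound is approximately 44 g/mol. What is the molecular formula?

C2H4O

mol C = 3.72 g CO₂ ÷ 44.009 g/mol = 0.08453 mol
mol H = 2 × 1.52 g H₂O ÷ 18.015 g/mol = 0.1687 mol
mass O = 1.86 − (1.015 + 0.1701) = 0.6746 g → mol O = 0.6746 ÷ 15.999 = 0.04217 mol
Divide by the smallest (0.04217 mol): C 2.005, H 4.002, O 1.000
Empirical formula: C2H4O
Empirical-formula mass = 44.05 g/mol; 44 ÷ 44.05 ≈ 1, so the molecular formula is C2H4O.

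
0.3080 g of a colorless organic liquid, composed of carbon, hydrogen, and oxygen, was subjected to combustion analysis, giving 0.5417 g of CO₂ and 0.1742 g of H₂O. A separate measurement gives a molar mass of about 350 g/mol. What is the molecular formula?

mol C = 0.5417 g CO₂ ÷ 44.009 g/mol = 0.012309 mol
mol H = 2 × 0.1742 g H₂O ÷ 18.015 g/mol = 0.019339 mol
mass O = 0.3080 − (0.14784 + 0.019494) = 0.14066 g → mol O = 0.14066 ÷ 15.999 = 0.0087921 mol
Divide by the smallest (0.0087921 mol): C 1.400, H 2.200, O 1.000
Multiplying each by 5 gives whole numbers: C 7.00, H 11.00, O 5.00
Empirical formula: C7H11O5
Empirical-formula mass = 175.16 g/mol; 350 ÷ 175.16 ≈ 2, so the molecular formula is C14H22O10.

C14H22O10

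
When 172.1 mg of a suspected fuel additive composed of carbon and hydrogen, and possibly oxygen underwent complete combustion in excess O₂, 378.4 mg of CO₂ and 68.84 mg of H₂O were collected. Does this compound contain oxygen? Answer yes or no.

yes

mol C = 0.3784 g CO₂ ÷ 44.009 g/mol = 0.0085982 mol
mol H = 2 × 0.06884 g H₂O ÷ 18.015 g/mol = 0.0076425 mol
C and H account for only 0.11098 g of the 0.1721 g sample; the remaining 0.061123 g must be oxygen.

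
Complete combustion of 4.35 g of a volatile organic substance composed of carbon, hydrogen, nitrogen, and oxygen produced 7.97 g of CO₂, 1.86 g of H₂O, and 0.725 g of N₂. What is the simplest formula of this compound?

mol C = 7.97 g CO₂ ÷ 44.009 g/mol = 0.1811 mol
mol H = 2 × 1.86 g H₂O ÷ 18.015 g/mol = 0.2065 mol
mol N = 2 × 0.725 g N₂ ÷ 28.014 g/mol = 0.05176 mol
mass O = 4.35 − (2.175 + 0.2081 + 0.7250) = 1.242 g → mol O = 1.242 ÷ 15.999 = 0.07761 mol
Divide by the smallest (0.05176 mol): C 3.499, H 3.989, N 1.000, O 1.499
Multiplying each by 2 gives whole numbers: C 7.00, H 7.98, N 2.00, O 3.00

C7H8N2O3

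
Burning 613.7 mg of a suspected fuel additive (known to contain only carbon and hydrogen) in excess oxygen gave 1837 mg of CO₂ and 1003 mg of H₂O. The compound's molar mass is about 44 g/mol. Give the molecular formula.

C3H8

mol C = 1.837 g CO₂ ÷ 44.009 g/mol = 0.041741 mol
mol H = 2 × 1.003 g H₂O ÷ 18.015 g/mol = 0.11135 mol
Divide by the smallest (0.041741 mol): C 1.000, H 2.668
Multiplying each by 3 gives whole numbers: C 3.00, H 8.00
Empirical formula: C3H8
Empirical-formula mass = 44.10 g/mol; 44 ÷ 44.10 ≈ 1, so the molecular formula is C3H8.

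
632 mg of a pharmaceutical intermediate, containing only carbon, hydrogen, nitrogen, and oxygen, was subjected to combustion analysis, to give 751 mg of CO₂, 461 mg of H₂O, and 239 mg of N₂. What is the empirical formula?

mol C = 0.751 g CO₂ ÷ 44.009 g/mol = 0.01706 mol
mol H = 2 × 0.461 g H₂O ÷ 18.015 g/mol = 0.05118 mol
mol N = 2 × 0.239 g N₂ ÷ 28.014 g/mol = 0.01706 mol
mass O = 0.632 − (0.2050 + 0.05159 + 0.2390) = 0.1364 g → mol O = 0.1364 ÷ 15.999 = 0.008528 mol
Divide by the smallest (0.008528 mol): C 2.001, H 6.001, N 2.001, O 1.000

C2H6N2O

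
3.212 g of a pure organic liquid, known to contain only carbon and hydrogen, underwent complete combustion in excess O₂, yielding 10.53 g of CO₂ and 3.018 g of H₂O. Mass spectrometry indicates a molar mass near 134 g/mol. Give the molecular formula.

C10H14

mol C = 10.53 g CO₂ ÷ 44.009 g/mol = 0.23927 mol
mol H = 2 × 3.018 g H₂O ÷ 18.015 g/mol = 0.33505 mol
Divide by the smallest (0.23927 mol): C 1.000, H 1.400
Multiplying each by 5 gives whole numbers: C 5.00, H 7.00
Empirical formula: C5H7
Empirical-formula mass = 67.11 g/mol; 134 ÷ 67.11 ≈ 2, so the molecular formula is C10H14.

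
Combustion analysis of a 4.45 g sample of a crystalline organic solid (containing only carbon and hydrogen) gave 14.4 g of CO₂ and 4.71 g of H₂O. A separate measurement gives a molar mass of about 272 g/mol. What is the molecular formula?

C20H32

mol C = 14.4 g CO₂ ÷ 44.009 g/mol = 0.3272 mol
mol H = 2 × 4.71 g H₂O ÷ 18.015 g/mol = 0.5229 mol
Divide by the smallest (0.3272 mol): C 1.000, H 1.598
Multiplying each by 5 gives whole numbers: C 5.00, H 7.99
Empirical formula: C5H8
Empirical-formula mass = 68.12 g/mol; 272 ÷ 68.12 ≈ 4, so the molecular formula is C20H32.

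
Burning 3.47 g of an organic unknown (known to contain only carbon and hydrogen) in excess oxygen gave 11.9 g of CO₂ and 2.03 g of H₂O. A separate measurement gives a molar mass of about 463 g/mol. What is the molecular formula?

C36H30

mol C = 11.9 g CO₂ ÷ 44.009 g/mol = 0.2704 mol
mol H = 2 × 2.03 g H₂O ÷ 18.015 g/mol = 0.2254 mol
Divide by the smallest (0.2254 mol): C 1.200, H 1.000
Multiplying each by 5 gives whole numbers: C 6.00, H 5.00
Empirical formula: C6H5
Empirical-formula mass = 77.11 g/mol; 463 ÷ 77.11 ≈ 6, so the molecular formula is C36H30.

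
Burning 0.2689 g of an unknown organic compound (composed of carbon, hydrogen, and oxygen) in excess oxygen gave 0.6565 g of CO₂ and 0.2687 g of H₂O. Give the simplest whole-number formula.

mol C = 0.6565 g CO₂ ÷ 44.009 g/mol = 0.014917 mol
mol H = 2 × 0.2687 g H₂O ÷ 18.015 g/mol = 0.029831 mol
mass O = 0.2689 − (0.17917 + 0.030069) = 0.059658 g → mol O = 0.059658 ÷ 15.999 = 0.0037288 mol
Divide by the smallest (0.0037288 mol): C 4.001, H 8.000, O 1.000

C4H8O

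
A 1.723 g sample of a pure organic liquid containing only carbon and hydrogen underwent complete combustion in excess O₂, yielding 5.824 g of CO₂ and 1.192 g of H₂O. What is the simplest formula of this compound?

CH

mol C = 5.824 g CO₂ ÷ 44.009 g/mol = 0.13234 mol
mol H = 2 × 1.192 g H₂O ÷ 18.015 g/mol = 0.13233 mol
Divide by the smallest (0.13233 mol): C 1.000, H 1.000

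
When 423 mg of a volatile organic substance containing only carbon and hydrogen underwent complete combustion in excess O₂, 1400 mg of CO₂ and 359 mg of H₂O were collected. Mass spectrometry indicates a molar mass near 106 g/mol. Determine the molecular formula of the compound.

mol C = 1.40 g CO₂ ÷ 44.009 g/mol = 0.03181 mol
mol H = 2 × 0.359 g H₂O ÷ 18.015 g/mol = 0.03986 mol
Divide by the smallest (0.03181 mol): C 1.000, H 1.253
Multiplying each by 4 gives whole numbers: C 4.00, H 5.01
Empirical formula: C4H5
Empirical-formula mass = 53.08 g/mol; 106 ÷ 53.08 ≈ 2, so the molecular formula is C8H10.

C8H10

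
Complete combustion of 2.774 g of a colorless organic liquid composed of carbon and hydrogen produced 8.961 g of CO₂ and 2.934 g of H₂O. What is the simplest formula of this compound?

mol C = 8.961 g CO₂ ÷ 44.009 g/mol = 0.20362 mol
mol H = 2 × 2.934 g H₂O ÷ 18.015 g/mol = 0.32573 mol
Divide by the smallest (0.20362 mol): C 1.000, H 1.600
Multiplying each by 5 gives whole numbers: C 5.00, H 8.00

C5H8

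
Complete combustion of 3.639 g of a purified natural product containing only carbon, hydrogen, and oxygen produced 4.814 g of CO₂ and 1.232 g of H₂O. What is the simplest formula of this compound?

mol C = 4.814 g CO₂ ÷ 44.009 g/mol = 0.10939 mol
mol H = 2 × 1.232 g H₂O ÷ 18.015 g/mol = 0.13677 mol
mass O = 3.639 − (1.3138 + 0.13787) = 2.1873 g → mol O = 2.1873 ÷ 15.999 = 0.13671 mol
Divide by the smallest (0.10939 mol): C 1.000, H 1.250, O 1.250
Multiplying each by 4 gives whole numbers: C 4.00, H 5.00, O 5.00

C4H5O5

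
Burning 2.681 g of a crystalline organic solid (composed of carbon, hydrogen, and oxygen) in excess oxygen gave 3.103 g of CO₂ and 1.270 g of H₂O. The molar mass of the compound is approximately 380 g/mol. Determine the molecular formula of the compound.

C10H20O15

mol C = 3.103 g CO₂ ÷ 44.009 g/mol = 0.070508 mol
mol H = 2 × 1.270 g H₂O ÷ 18.015 g/mol = 0.14099 mol
mass O = 2.681 − (0.84688 + 0.14212) = 1.6920 g → mol O = 1.6920 ÷ 15.999 = 0.10576 mol
Divide by the smallest (0.070508 mol): C 1.000, H 2.000, O 1.500
Multiplying each by 2 gives whole numbers: C 2.00, H 4.00, O 3.00
Empirical formula: C2H4O3
Empirical-formula mass = 76.05 g/mol; 380 ÷ 76.05 ≈ 5, so the molecular formula is C10H20O15.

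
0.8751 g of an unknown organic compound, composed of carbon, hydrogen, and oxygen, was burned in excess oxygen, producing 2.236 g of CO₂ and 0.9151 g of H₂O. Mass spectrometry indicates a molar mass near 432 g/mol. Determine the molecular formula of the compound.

mol C = 2.236 g CO₂ ÷ 44.009 g/mol = 0.050808 mol
mol H = 2 × 0.9151 g H₂O ÷ 18.015 g/mol = 0.10159 mol
mass O = 0.8751 − (0.61025 + 0.10241) = 0.16244 g → mol O = 0.16244 ÷ 15.999 = 0.010153 mol
Divide by the smallest (0.010153 mol): C 5.004, H 10.006, O 1.000
Empirical formula: C5H10O
Empirical-formula mass = 86.13 g/mol; 432 ÷ 86.13 ≈ 5, so the molecular formula is C25H50O5.

C25H50O5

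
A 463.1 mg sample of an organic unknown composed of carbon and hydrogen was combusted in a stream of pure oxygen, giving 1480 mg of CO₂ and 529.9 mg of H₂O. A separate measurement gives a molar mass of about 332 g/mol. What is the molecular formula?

mol C = 1.480 g CO₂ ÷ 44.009 g/mol = 0.033629 mol
mol H = 2 × 0.5299 g H₂O ÷ 18.015 g/mol = 0.058829 mol
Divide by the smallest (0.033629 mol): C 1.000, H 1.749
Multiplying each by 4 gives whole numbers: C 4.00, H 7.00
Empirical formula: C4H7
Empirical-formula mass = 55.10 g/mol; 332 ÷ 55.10 ≈ 6, so the molecular formula is C24H42.

C24H42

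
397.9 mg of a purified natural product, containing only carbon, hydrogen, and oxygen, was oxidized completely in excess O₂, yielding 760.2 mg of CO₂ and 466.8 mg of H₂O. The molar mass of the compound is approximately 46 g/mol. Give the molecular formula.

mol C = 0.7602 g CO₂ ÷ 44.009 g/mol = 0.017274 mol
mol H = 2 × 0.4668 g H₂O ÷ 18.015 g/mol = 0.051823 mol
mass O = 0.3979 − (0.20747 + 0.052238) = 0.13819 g → mol O = 0.13819 ÷ 15.999 = 0.0086372 mol
Divide by the smallest (0.0086372 mol): C 2.000, H 6.000, O 1.000
Empirical formula: C2H6O
Empirical-formula mass = 46.07 g/mol; 46 ÷ 46.07 ≈ 1, so the molecular formula is C2H6O.

C2H6O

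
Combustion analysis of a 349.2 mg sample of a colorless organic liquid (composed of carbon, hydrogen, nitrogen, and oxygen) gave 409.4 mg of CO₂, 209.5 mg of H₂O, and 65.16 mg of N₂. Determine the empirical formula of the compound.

C2H5NO2

mol C = 0.4094 g CO₂ ÷ 44.009 g/mol = 0.0093026 mol
mol H = 2 × 0.2095 g H₂O ÷ 18.015 g/mol = 0.023258 mol
mol N = 2 × 0.06516 g N₂ ÷ 28.014 g/mol = 0.0046520 mol
mass O = 0.3492 − (0.11173 + 0.023444 + 0.065160) = 0.14886 g → mol O = 0.14886 ÷ 15.999 = 0.0093044 mol
Divide by the smallest (0.0046520 mol): C 2.000, H 5.000, N 1.000, O 2.000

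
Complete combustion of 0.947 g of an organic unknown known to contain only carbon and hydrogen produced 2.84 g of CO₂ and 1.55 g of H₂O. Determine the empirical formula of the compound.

mol C = 2.84 g CO₂ ÷ 44.009 g/mol = 0.06453 mol
mol H = 2 × 1.55 g H₂O ÷ 18.015 g/mol = 0.1721 mol
Divide by the smallest (0.06453 mol): C 1.000, H 2.667
Multiplying each by 3 gives whole numbers: C 3.00, H 8.00

C3H8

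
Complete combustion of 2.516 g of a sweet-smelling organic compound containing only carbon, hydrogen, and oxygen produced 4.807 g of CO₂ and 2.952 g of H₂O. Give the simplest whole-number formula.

mol C = 4.807 g CO₂ ÷ 44.009 g/mol = 0.10923 mol
mol H = 2 × 2.952 g H₂O ÷ 18.015 g/mol = 0.32773 mol
mass O = 2.516 − (1.3119 + 0.33035) = 0.87372 g → mol O = 0.87372 ÷ 15.999 = 0.054611 mol
Divide by the smallest (0.054611 mol): C 2.000, H 6.001, O 1.000

C2H6O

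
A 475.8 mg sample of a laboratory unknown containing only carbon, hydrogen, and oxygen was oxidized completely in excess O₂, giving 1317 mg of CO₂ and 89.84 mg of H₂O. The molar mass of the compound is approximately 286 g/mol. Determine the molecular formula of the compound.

C18H6O4

mol C = 1.317 g CO₂ ÷ 44.009 g/mol = 0.029926 mol
mol H = 2 × 0.08984 g H₂O ÷ 18.015 g/mol = 0.0099739 mol
mass O = 0.4758 − (0.35944 + 0.010054) = 0.10631 g → mol O = 0.10631 ÷ 15.999 = 0.0066447 mol
Divide by the smallest (0.0066447 mol): C 4.504, H 1.501, O 1.000
Multiplying each by 2 gives whole numbers: C 9.01, H 3.00, O 2.00
Empirical formula: C9H3O2
Empirical-formula mass = 143.12 g/mol; 286 ÷ 143.12 ≈ 2, so the molecular formula is C18H6O4.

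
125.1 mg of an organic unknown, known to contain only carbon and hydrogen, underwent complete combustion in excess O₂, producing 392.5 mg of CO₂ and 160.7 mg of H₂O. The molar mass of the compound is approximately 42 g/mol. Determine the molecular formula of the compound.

C3H6

mol C = 0.3925 g CO₂ ÷ 44.009 g/mol = 0.0089186 mol
mol H = 2 × 0.1607 g H₂O ÷ 18.015 g/mol = 0.017841 mol
Divide by the smallest (0.0089186 mol): C 1.000, H 2.000
Empirical formula: CH2
Empirical-formula mass = 14.03 g/mol; 42 ÷ 14.03 ≈ 3, so the molecular formula is C3H6.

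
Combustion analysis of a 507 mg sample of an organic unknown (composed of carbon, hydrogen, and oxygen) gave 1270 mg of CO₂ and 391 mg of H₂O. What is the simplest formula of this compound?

C4H6O

mol C = 1.27 g CO₂ ÷ 44.009 g/mol = 0.02886 mol
mol H = 2 × 0.391 g H₂O ÷ 18.015 g/mol = 0.04341 mol
mass O = 0.507 − (0.3466 + 0.04376) = 0.1166 g → mol O = 0.1166 ÷ 15.999 = 0.007290 mol
Divide by the smallest (0.007290 mol): C 3.958, H 5.954, O 1.000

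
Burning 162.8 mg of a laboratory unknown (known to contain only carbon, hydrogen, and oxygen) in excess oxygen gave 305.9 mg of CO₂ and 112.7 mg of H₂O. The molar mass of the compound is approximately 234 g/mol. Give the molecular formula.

mol C = 0.3059 g CO₂ ÷ 44.009 g/mol = 0.0069509 mol
mol H = 2 × 0.1127 g H₂O ÷ 18.015 g/mol = 0.012512 mol
mass O = 0.1628 − (0.083487 + 0.012612) = 0.066701 g → mol O = 0.066701 ÷ 15.999 = 0.0041691 mol
Divide by the smallest (0.0041691 mol): C 1.667, H 3.001, O 1.000
Multiplying each by 3 gives whole numbers: C 5.00, H 9.00, O 3.00
Empirical formula: C5H9O3
Empirical-formula mass = 117.12 g/mol; 234 ÷ 117.12 ≈ 2, so the molecular formula is C10H18O6.

C10H18O6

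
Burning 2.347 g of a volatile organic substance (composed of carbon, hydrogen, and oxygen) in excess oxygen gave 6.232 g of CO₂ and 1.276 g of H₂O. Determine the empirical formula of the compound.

C9H9O2

mol C = 6.232 g CO₂ ÷ 44.009 g/mol = 0.14161 mol
mol H = 2 × 1.276 g H₂O ÷ 18.015 g/mol = 0.14166 mol
mass O = 2.347 − (1.7008 + 0.14279) = 0.50336 g → mol O = 0.50336 ÷ 15.999 = 0.031462 mol
Divide by the smallest (0.031462 mol): C 4.501, H 4.503, O 1.000
Multiplying each by 2 gives whole numbers: C 9.00, H 9.01, O 2.00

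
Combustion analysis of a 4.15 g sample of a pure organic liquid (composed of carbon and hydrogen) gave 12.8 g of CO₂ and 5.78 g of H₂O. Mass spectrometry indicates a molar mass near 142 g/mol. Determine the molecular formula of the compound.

mol C = 12.8 g CO₂ ÷ 44.009 g/mol = 0.2908 mol
mol H = 2 × 5.78 g H₂O ÷ 18.015 g/mol = 0.6417 mol
Divide by the smallest (0.2908 mol): C 1.000, H 2.206
Multiplying each by 5 gives whole numbers: C 5.00, H 11.03
Empirical formula: C5H11
Empirical-formula mass = 71.14 g/mol; 142 ÷ 71.14 ≈ 2, so the molecular formula is C10H22.

C10H22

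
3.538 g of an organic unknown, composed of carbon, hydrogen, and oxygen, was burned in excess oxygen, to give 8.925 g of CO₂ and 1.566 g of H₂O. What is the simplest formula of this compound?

mol C = 8.925 g CO₂ ÷ 44.009 g/mol = 0.20280 mol
mol H = 2 × 1.566 g H₂O ÷ 18.015 g/mol = 0.17386 mol
mass O = 3.538 − (2.4358 + 0.17525) = 0.92693 g → mol O = 0.92693 ÷ 15.999 = 0.057937 mol
Divide by the smallest (0.057937 mol): C 3.500, H 3.001, O 1.000
Multiplying each by 2 gives whole numbers: C 7.00, H 6.00, O 2.00

C7H6O2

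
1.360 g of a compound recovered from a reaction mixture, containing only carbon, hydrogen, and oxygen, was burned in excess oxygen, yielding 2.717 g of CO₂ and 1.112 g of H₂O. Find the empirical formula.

mol C = 2.717 g CO₂ ÷ 44.009 g/mol = 0.061737 mol
mol H = 2 × 1.112 g H₂O ÷ 18.015 g/mol = 0.12345 mol
mass O = 1.360 − (0.74153 + 0.12444) = 0.49403 g → mol O = 0.49403 ÷ 15.999 = 0.030879 mol
Divide by the smallest (0.030879 mol): C 1.999, H 3.998, O 1.000

C2H4O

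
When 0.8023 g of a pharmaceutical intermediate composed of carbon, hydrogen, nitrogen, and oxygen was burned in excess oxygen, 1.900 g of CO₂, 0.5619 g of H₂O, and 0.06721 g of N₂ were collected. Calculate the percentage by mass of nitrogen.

mol C = 1.900 g CO₂ ÷ 44.009 g/mol = 0.043173 mol
mol H = 2 × 0.5619 g H₂O ÷ 18.015 g/mol = 0.062381 mol
mol N = 2 × 0.06721 g N₂ ÷ 28.014 g/mol = 0.0047983 mol
mass O = 0.8023 − (0.51855 + 0.062880 + 0.067210) = 0.15366 g → mol O = 0.15366 ÷ 15.999 = 0.0096043 mol
mass % N = 0.067210 g ÷ 0.8023 g × 100%

8.38%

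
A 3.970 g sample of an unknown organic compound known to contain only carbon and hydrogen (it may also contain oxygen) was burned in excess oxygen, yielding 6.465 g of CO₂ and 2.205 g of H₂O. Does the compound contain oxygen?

yes

mol C = 6.465 g CO₂ ÷ 44.009 g/mol = 0.14690 mol
mol H = 2 × 2.205 g H₂O ÷ 18.015 g/mol = 0.24480 mol
C and H account for only 2.0112 g of the 3.970 g sample; the remaining 1.9588 g must be oxygen.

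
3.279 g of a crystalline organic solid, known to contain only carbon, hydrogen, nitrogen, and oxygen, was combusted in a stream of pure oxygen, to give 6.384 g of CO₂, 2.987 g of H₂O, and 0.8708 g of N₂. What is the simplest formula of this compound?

mol C = 6.384 g CO₂ ÷ 44.009 g/mol = 0.14506 mol
mol H = 2 × 2.987 g H₂O ÷ 18.015 g/mol = 0.33161 mol
mol N = 2 × 0.8708 g N₂ ÷ 28.014 g/mol = 0.062169 mol
mass O = 3.279 − (1.7423 + 0.33427 + 0.87080) = 0.33160 g → mol O = 0.33160 ÷ 15.999 = 0.020727 mol
Divide by the smallest (0.020727 mol): C 6.999, H 15.999, N 2.999, O 1.000

C7H16N3O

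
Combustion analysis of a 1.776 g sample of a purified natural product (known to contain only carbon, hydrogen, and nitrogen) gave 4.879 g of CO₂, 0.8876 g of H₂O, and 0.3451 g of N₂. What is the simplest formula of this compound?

C9H8N2

mol C = 4.879 g CO₂ ÷ 44.009 g/mol = 0.11086 mol
mol H = 2 × 0.8876 g H₂O ÷ 18.015 g/mol = 0.098540 mol
mol N = 2 × 0.3451 g N₂ ÷ 28.014 g/mol = 0.024638 mol
Divide by the smallest (0.024638 mol): C 4.500, H 4.000, N 1.000
Multiplying each by 2 gives whole numbers: C 9.00, H 8.00, N 2.00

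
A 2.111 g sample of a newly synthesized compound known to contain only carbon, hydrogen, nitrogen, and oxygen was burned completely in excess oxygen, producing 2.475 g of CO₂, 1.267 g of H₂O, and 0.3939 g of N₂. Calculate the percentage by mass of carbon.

mol C = 2.475 g CO₂ ÷ 44.009 g/mol = 0.056238 mol
mol H = 2 × 1.267 g H₂O ÷ 18.015 g/mol = 0.14066 mol
mol N = 2 × 0.3939 g N₂ ÷ 28.014 g/mol = 0.028122 mol
mass O = 2.111 − (0.67548 + 0.14179 + 0.39390) = 0.89983 g → mol O = 0.89983 ÷ 15.999 = 0.056243 mol
mass % C = 0.67548 g ÷ 2.111 g × 100%

32.00%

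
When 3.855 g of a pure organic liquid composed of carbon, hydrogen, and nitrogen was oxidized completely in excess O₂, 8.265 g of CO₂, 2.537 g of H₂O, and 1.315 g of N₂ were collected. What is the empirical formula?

mol C = 8.265 g CO₂ ÷ 44.009 g/mol = 0.18780 mol
mol H = 2 × 2.537 g H₂O ÷ 18.015 g/mol = 0.28165 mol
mol N = 2 × 1.315 g N₂ ÷ 28.014 g/mol = 0.093882 mol
Divide by the smallest (0.093882 mol): C 2.000, H 3.000, N 1.000

C2H3N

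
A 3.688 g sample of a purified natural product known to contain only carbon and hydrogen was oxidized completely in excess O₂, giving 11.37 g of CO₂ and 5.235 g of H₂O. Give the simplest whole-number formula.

C4H9

mol C = 11.37 g CO₂ ÷ 44.009 g/mol = 0.25836 mol
mol H = 2 × 5.235 g H₂O ÷ 18.015 g/mol = 0.58118 mol
Divide by the smallest (0.25836 mol): C 1.000, H 2.250
Multiplying each by 4 gives whole numbers: C 4.00, H 9.00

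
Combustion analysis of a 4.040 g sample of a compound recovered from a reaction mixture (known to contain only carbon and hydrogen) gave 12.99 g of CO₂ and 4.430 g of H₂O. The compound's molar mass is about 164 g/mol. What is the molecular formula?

mol C = 12.99 g CO₂ ÷ 44.009 g/mol = 0.29517 mol
mol H = 2 × 4.430 g H₂O ÷ 18.015 g/mol = 0.49181 mol
Divide by the smallest (0.29517 mol): C 1.000, H 1.666
Multiplying each by 3 gives whole numbers: C 3.00, H 5.00
Empirical formula: C3H5
Empirical-formula mass = 41.07 g/mol; 164 ÷ 41.07 ≈ 4, so the molecular formula is C12H20.

C12H20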